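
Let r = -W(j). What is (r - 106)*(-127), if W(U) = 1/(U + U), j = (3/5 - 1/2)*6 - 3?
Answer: 322453/24 ≈ 13436.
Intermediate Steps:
j = -12/5 (j = (3*(⅕) - 1*½)*6 - 3 = (⅗ - ½)*6 - 3 = (⅒)*6 - 3 = ⅗ - 3 = -12/5 ≈ -2.4000)
W(U) = 1/(2*U)
r = 5/24 (r = -1/(2*(-12/5)) = -(-5)/(2*12) = -1*(-5/24) = 5/24 ≈ 0.20833)
(r - 106)*(-127) = (5/24 - 106)*(-127) = -2539/24*(-127) = 322453/24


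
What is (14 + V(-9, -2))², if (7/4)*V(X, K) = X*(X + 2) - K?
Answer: 128164/49 ≈ 2615.6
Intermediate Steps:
V(X, K) = -4*K/7 + 4*X*(2 + X)/7 (V(X, K) = 4*(X*(X + 2) - K)/7 = 4*(X*(2 + X) - K)/7 = 4*(-K + X*(2 + X))/7 = -4*K/7 + 4*X*(2 + X)/7)
(14 + V(-9, -2))² = (14 + (-4/7*(-2) + (4/7)*(-9)² + (8/7)*(-9)))² = (14 + (8/7 + (4/7)*81 - 72/7))² = (14 + (8/7 + 324/7 - 72/7))² = (14 + 260/7)² = (358/7)² = 128164/49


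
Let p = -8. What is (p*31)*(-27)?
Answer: 6696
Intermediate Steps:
(p*31)*(-27) = -8*31*(-27) = -248*(-27) = 6696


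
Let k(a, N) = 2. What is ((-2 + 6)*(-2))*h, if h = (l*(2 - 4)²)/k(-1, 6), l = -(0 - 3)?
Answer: -48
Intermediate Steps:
l = 3 (l = -1*(-3) = 3)
h = 6 (h = (3*(2 - 4)²)/2 = (3*(-2)²)*(½) = (3*4)*(½) = 12*(½) = 6)
((-2 + 6)*(-2))*h = ((-2 + 6)*(-2))*6 = (4*(-2))*6 = -8*6 = -48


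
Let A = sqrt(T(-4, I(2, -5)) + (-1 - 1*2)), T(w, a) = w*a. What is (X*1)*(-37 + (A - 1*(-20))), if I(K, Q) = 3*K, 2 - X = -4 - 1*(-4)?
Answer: -34 + 6*I*sqrt(3) ≈ -34.0 + 10.392*I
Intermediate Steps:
X = 2 (X = 2 - (-4 - 1*(-4)) = 2 - (-4 + 4) = 2 - 1*0 = 2 + 0 = 2)
T(w, a) = a*w
A = 3*I*sqrt(3) (A = sqrt((3*2)*(-4) + (-1 - 1*2)) = sqrt(6*(-4) + (-1 - 2)) = sqrt(-24 - 3) = sqrt(-27) = 3*I*sqrt(3) ≈ 5.1962*I)
(X*1)*(-37 + (A - 1*(-20))) = (2*1)*(-37 + (3*I*sqrt(3) - 1*(-20))) = 2*(-37 + (3*I*sqrt(3) + 20)) = 2*(-37 + (20 + 3*I*sqrt(3))) = 2*(-17 + 3*I*sqrt(3)) = -34 + 6*I*sqrt(3)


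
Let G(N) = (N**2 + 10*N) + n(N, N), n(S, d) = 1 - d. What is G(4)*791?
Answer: 41923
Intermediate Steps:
G(N) = 1 + N**2 + 9*N (G(N) = (N**2 + 10*N) + (1 - N) = 1 + N**2 + 9*N)
G(4)*791 = (1 + 4**2 + 9*4)*791 = (1 + 16 + 36)*791 = 53*791 = 41923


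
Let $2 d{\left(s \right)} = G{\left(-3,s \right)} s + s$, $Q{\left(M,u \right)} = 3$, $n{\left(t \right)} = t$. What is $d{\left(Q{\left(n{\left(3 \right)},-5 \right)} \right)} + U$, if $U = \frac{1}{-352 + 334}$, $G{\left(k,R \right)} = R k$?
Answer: $- \frac{217}{18} \approx -12.056$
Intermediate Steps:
$d{\left(s \right)} = \frac{s}{2} - \frac{3 s^{2}}{2}$ ($d{\left(s \right)} = \frac{s \left(-3\right) s + s}{2} = \frac{- 3 s s + s}{2} = \frac{- 3 s^{2} + s}{2} = \frac{s - 3 s^{2}}{2} = \frac{s}{2} - \frac{3 s^{2}}{2}$)
$U = - \frac{1}{18}$ ($U = \frac{1}{-18} = - \frac{1}{18} \approx -0.055556$)
$d{\left(Q{\left(n{\left(3 \right)},-5 \right)} \right)} + U = \frac{1}{2} \cdot 3 \left(1 - 9\right) - \frac{1}{18} = \frac{1}{2} \cdot 3 \left(-8\right) - \frac{1}{18} = -12 - \frac{1}{18} = - \frac{217}{18}$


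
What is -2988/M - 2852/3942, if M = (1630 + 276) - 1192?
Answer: -1151252/234549 ≈ -4.9084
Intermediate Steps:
M = 714 (M = 1906 - 1192 = 714)
-2988/M - 2852/3942 = -2988/714 - 2852/3942 = -2988*1/714 - 2852*1/3942 = -498/119 - 1426/1971 = -1151252/234549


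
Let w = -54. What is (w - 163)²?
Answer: 47089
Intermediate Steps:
(w - 163)² = (-54 - 163)² = (-217)² = 47089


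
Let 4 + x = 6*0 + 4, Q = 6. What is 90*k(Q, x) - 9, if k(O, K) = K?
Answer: -9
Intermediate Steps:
x = 0 (x = -4 + (6*0 + 4) = -4 + (0 + 4) = -4 + 4 = 0)
90*k(Q, x) - 9 = 90*0 - 9 = 0 - 9 = -9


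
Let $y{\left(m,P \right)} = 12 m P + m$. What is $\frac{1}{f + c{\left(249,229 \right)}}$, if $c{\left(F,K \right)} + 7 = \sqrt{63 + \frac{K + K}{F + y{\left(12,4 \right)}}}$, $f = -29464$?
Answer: $- \frac{24667227}{726967793728} - \frac{3 \sqrt{4946577}}{726967793728} \approx -3.3941 \cdot 10^{-5}$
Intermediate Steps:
$y{\left(m,P \right)} = m + 12 P m$ ($y{\left(m,P \right)} = 12 P m + m = m + 12 P m$)
$c{\left(F,K \right)} = -7 + \sqrt{63 + \frac{2 K}{588 + F}}$ ($c{\left(F,K \right)} = -7 + \sqrt{63 + \frac{K + K}{F + 12 \left(1 + 12 \cdot 4\right)}} = -7 + \sqrt{63 + \frac{2 K}{F + 12 \left(1 + 48\right)}} = -7 + \sqrt{63 + \frac{2 K}{F + 12 \cdot 49}} = -7 + \sqrt{63 + \frac{2 K}{F + 588}} = -7 + \sqrt{63 + \frac{2 K}{588 + F}}$)
$\frac{1}{f + c{\left(249,229 \right)}} = \frac{1}{-29464 - \left(7 - \sqrt{\frac{37044 + 2 \cdot 229 + 63 \cdot 249}{588 + 249}}\right)} = \frac{1}{-29464 - \left(7 - \sqrt{\frac{37044 + 458 + 15687}{837}}\right)} = \frac{1}{-29464 - \left(7 - \sqrt{\frac{1}{837} \cdot 53189}\right)} = \frac{1}{-29464 - \left(7 - \sqrt{\frac{53189}{837}}\right)} = \frac{1}{-29464 - \left(7 - \frac{\sqrt{4946577}}{279}\right)} = \frac{1}{-29471 + \frac{\sqrt{4946577}}{279}}$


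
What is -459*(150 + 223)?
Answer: -171207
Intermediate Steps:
-459*(150 + 223) = -459*373 = -1*171207 = -171207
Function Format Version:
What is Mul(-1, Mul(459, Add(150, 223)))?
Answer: -171207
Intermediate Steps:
Mul(-1, Mul(459, Add(150, 223))) = Mul(-1, Mul(459, 373)) = Mul(-1, 171207) = -171207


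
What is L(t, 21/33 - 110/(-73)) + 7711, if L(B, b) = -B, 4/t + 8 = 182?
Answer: 670855/87 ≈ 7711.0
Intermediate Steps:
t = 2/87 (t = 4/(-8 + 182) = 4/174 = 4*(1/174) = 2/87 ≈ 0.022988)
L(t, 21/33 - 110/(-73)) + 7711 = -1*2/87 + 7711 = -2/87 + 7711 = 670855/87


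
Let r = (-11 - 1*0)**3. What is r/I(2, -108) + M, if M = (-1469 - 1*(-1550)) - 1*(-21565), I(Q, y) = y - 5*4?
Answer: 2772019/128 ≈ 21656.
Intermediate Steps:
I(Q, y) = -20 + y (I(Q, y) = y - 20 = -20 + y)
M = 21646 (M = (-1469 + 1550) + 21565 = 81 + 21565 = 21646)
r = -1331 (r = (-11 + 0)**3 = (-11)**3 = -1331)
r/I(2, -108) + M = -1331/(-20 - 108) + 21646 = -1331/(-128) + 21646 = -1331*(-1/128) + 21646 = 1331/128 + 21646 = 2772019/128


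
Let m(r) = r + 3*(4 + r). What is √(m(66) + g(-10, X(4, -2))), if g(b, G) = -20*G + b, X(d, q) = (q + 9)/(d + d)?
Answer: √994/2 ≈ 15.764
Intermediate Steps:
m(r) = 12 + 4*r (m(r) = r + (12 + 3*r) = 12 + 4*r)
X(d, q) = (9 + q)/(2*d) (X(d, q) = (9 + q)/((2*d)) = (9 + q)*(1/(2*d)) = (9 + q)/(2*d))
g(b, G) = b - 20*G
√(m(66) + g(-10, X(4, -2))) = √((12 + 4*66) + (-10 - 10*(9 - 2)/4)) = √((12 + 264) + (-10 - 10*7/4)) = √(276 + (-10 - 20*7/8)) = √(276 + (-10 - 35/2)) = √(276 - 55/2) = √(497/2) = √994/2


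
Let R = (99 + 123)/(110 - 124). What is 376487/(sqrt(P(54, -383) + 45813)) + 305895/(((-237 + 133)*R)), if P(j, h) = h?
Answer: 713755/3848 + 376487*sqrt(45430)/45430 ≈ 1951.8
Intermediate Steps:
R = -111/7 (R = 222/(-14) = 222*(-1/14) = -111/7 ≈ -15.857)
376487/(sqrt(P(54, -383) + 45813)) + 305895/(((-237 + 133)*R)) = 376487/(sqrt(-383 + 45813)) + 305895/(((-237 + 133)*(-111/7))) = 376487/(sqrt(45430)) + 305895/((-104*(-111/7))) = 376487*(sqrt(45430)/45430) + 305895/(11544/7) = 376487*sqrt(45430)/45430 + 305895*(7/11544) = 376487*sqrt(45430)/45430 + 713755/3848 = 713755/3848 + 376487*sqrt(45430)/45430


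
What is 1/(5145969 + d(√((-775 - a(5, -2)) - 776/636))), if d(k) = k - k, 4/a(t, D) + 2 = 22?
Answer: 1/5145969 ≈ 1.9433e-7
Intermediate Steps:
a(t, D) = ⅕ (a(t, D) = 4/(-2 + 22) = 4/20 = 4*(1/20) = ⅕)
d(k) = 0
1/(5145969 + d(√((-775 - a(5, -2)) - 776/636))) = 1/(5145969 + 0) = 1/5145969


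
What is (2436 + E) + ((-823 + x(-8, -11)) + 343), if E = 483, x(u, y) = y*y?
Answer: 2560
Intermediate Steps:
x(u, y) = y**2
(2436 + E) + ((-823 + x(-8, -11)) + 343) = (2436 + 483) + ((-823 + (-11)**2) + 343) = 2919 + ((-823 + 121) + 343) = 2919 + (-702 + 343) = 2919 - 359 = 2560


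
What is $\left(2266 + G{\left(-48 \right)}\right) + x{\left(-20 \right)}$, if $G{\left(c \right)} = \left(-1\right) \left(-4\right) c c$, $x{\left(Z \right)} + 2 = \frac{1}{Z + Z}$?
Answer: $\frac{459199}{40} \approx 11480.0$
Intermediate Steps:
$x{\left(Z \right)} = -2 + \frac{1}{2 Z}$ ($x{\left(Z \right)} = -2 + \frac{1}{Z + Z} = -2 + \frac{1}{2 Z}$)
$G{\left(c \right)} = 4 c^{2}$
$\left(2266 + G{\left(-48 \right)}\right) + x{\left(-20 \right)} = \left(2266 + 4 \left(-48\right)^{2}\right) - \left(2 - \frac{1}{2 \left(-20\right)}\right) = \left(2266 + 4 \cdot 2304\right) + \left(-2 + \frac{1}{2} \left(- \frac{1}{20}\right)\right) = \left(2266 + 9216\right) - \frac{81}{40} = 11482 - \frac{81}{40} = \frac{459199}{40}$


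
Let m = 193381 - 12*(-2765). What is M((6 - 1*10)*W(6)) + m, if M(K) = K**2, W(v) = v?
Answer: 227137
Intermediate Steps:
m = 226561 (m = 193381 + 33180 = 226561)
M((6 - 1*10)*W(6)) + m = ((6 - 1*10)*6)**2 + 226561 = ((6 - 10)*6)**2 + 226561 = (-4*6)**2 + 226561 = (-24)**2 + 226561 = 576 + 226561 = 227137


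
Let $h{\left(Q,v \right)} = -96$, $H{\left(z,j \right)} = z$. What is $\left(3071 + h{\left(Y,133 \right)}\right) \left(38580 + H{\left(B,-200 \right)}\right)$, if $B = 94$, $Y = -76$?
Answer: $115055150$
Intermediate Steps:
$\left(3071 + h{\left(Y,133 \right)}\right) \left(38580 + H{\left(B,-200 \right)}\right) = \left(3071 - 96\right) \left(38580 + 94\right) = 2975 \cdot 38674 = 115055150$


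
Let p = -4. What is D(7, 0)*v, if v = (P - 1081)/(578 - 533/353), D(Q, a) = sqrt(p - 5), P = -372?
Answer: -1538727*I/203501 ≈ -7.5613*I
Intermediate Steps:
D(Q, a) = 3*I (D(Q, a) = sqrt(-4 - 5) = sqrt(-9) = 3*I)
v = -512909/203501 (v = (-372 - 1081)/(578 - 533/353) = -1453/(578 - 533*1/353) = -1453/(578 - 533/353) = -1453/203501/353 = -1453*353/203501 = -512909/203501 ≈ -2.5204)
D(7, 0)*v = (3*I)*(-512909/203501) = -1538727*I/203501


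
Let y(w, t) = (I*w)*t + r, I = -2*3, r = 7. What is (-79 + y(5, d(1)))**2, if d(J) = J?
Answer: 10404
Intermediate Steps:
I = -6
y(w, t) = 7 - 6*t*w (y(w, t) = (-6*w)*t + 7 = -6*t*w + 7 = 7 - 6*t*w)
(-79 + y(5, d(1)))**2 = (-79 + (7 - 6*1*5))**2 = (-79 + (7 - 30))**2 = (-79 - 23)**2 = (-102)**2 = 10404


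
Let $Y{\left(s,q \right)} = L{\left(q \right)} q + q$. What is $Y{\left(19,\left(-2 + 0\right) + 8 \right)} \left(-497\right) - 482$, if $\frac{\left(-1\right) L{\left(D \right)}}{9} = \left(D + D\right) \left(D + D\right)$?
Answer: $3861208$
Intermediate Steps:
$L{\left(D \right)} = - 36 D^{2}$ ($L{\left(D \right)} = - 9 \left(D + D\right) \left(D + D\right) = - 9 \cdot 2 D 2 D = - 9 \cdot 4 D^{2} = - 36 D^{2}$)
$Y{\left(s,q \right)} = q - 36 q^{3}$ ($Y{\left(s,q \right)} = - 36 q^{2} q + q = - 36 q^{3} + q = q - 36 q^{3}$)
$Y{\left(19,\left(-2 + 0\right) + 8 \right)} \left(-497\right) - 482 = \left(\left(\left(-2 + 0\right) + 8\right) - 36 \left(\left(-2 + 0\right) + 8\right)^{3}\right) \left(-497\right) - 482 = \left(\left(-2 + 8\right) - 36 \left(-2 + 8\right)^{3}\right) \left(-497\right) - 482 = \left(6 - 36 \cdot 6^{3}\right) \left(-497\right) - 482 = \left(6 - 7776\right) \left(-497\right) - 482 = \left(-7770\right) \left(-497\right) - 482 = 3861690 - 482 = 3861208$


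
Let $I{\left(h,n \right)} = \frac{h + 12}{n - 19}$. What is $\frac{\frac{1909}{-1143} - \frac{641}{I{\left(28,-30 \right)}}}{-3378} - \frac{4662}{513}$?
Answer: $- \frac{27347671373}{2934401040} \approx -9.3197$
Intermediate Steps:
$I{\left(h,n \right)} = \frac{12 + h}{-19 + n}$
$\frac{\frac{1909}{-1143} - \frac{641}{I{\left(28,-30 \right)}}}{-3378} - \frac{4662}{513} = \frac{\frac{1909}{-1143} - \frac{641}{\frac{1}{-19 - 30} \left(12 + 28\right)}}{-3378} - \frac{4662}{513} = \left(1909 \left(- \frac{1}{1143}\right) - \frac{641}{\frac{1}{-49} \cdot 40}\right) \left(- \frac{1}{3378}\right) - \frac{518}{57} = \left(- \frac{1909}{1143} - \frac{641}{\left(- \frac{1}{49}\right) 40}\right) \left(- \frac{1}{3378}\right) - \frac{518}{57} = \left(- \frac{1909}{1143} - \frac{641}{- \frac{40}{49}}\right) \left(- \frac{1}{3378}\right) - \frac{518}{57} = \left(- \frac{1909}{1143} - - \frac{31409}{40}\right) \left(- \frac{1}{3378}\right) - \frac{518}{57} = \left(- \frac{1909}{1143} + \frac{31409}{40}\right) \left(- \frac{1}{3378}\right) - \frac{518}{57} = \frac{35824127}{45720} \left(- \frac{1}{3378}\right) - \frac{518}{57} = - \frac{35824127}{154442160} - \frac{518}{57} = - \frac{27347671373}{2934401040}$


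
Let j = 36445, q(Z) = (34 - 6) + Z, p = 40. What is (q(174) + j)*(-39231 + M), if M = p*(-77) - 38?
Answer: -1551963803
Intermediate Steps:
M = -3118 (M = 40*(-77) - 38 = -3080 - 38 = -3118)
q(Z) = 28 + Z
(q(174) + j)*(-39231 + M) = ((28 + 174) + 36445)*(-39231 - 3118) = (202 + 36445)*(-42349) = 36647*(-42349) = -1551963803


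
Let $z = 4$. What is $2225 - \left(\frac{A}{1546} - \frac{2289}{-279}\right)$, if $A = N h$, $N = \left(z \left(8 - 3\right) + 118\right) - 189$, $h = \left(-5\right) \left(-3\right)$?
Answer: $\frac{318797597}{143778} \approx 2217.3$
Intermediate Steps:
$h = 15$
$N = -51$ ($N = \left(4 \left(8 - 3\right) + 118\right) - 189 = \left(4 \cdot 5 + 118\right) - 189 = \left(20 + 118\right) - 189 = 138 - 189 = -51$)
$A = -765$ ($A = \left(-51\right) 15 = -765$)
$2225 - \left(\frac{A}{1546} - \frac{2289}{-279}\right) = 2225 - \left(- \frac{765}{1546} - \frac{2289}{-279}\right) = 2225 - \left(\left(-765\right) \frac{1}{1546} - - \frac{763}{93}\right) = 2225 - \left(- \frac{765}{1546} + \frac{763}{93}\right) = 2225 - \frac{1108453}{143778} = \frac{318797597}{143778}$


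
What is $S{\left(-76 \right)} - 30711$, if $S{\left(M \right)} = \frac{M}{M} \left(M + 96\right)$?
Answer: $-30691$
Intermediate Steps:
$S{\left(M \right)} = 96 + M$ ($S{\left(M \right)} = 1 \left(96 + M\right) = 96 + M$)
$S{\left(-76 \right)} - 30711 = \left(96 - 76\right) - 30711 = 20 - 30711 = -30691$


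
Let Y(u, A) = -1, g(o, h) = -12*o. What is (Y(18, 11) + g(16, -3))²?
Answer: 37249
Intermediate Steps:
(Y(18, 11) + g(16, -3))² = (-1 - 12*16)² = (-1 - 192)² = (-193)² = 37249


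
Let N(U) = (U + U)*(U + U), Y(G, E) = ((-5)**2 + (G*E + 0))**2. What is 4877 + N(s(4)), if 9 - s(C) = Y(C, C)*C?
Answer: 180369777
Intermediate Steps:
Y(G, E) = (25 + E*G)**2 (Y(G, E) = (25 + (E*G + 0))**2 = (25 + E*G)**2)
s(C) = 9 - C*(25 + C**2)**2 (s(C) = 9 - (25 + C*C)**2*C = 9 - (25 + C**2)**2*C = 9 - C*(25 + C**2)**2)
N(U) = 4*U**2 (N(U) = (2*U)*(2*U) = 4*U**2)
4877 + N(s(4)) = 4877 + 4*(9 - 1*4*(25 + 4**2)**2)**2 = 4877 + 4*(9 - 1*4*(25 + 16)**2)**2 = 4877 + 4*(9 - 1*4*41**2)**2 = 4877 + 4*(9 - 1*4*1681)**2 = 4877 + 4*(9 - 6724)**2 = 4877 + 4*(-6715)**2 = 4877 + 4*45091225 = 4877 + 180364900 = 180369777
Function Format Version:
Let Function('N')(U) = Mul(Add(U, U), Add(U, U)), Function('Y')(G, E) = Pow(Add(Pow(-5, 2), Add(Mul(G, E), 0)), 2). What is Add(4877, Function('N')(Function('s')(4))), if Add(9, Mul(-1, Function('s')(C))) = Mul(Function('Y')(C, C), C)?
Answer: 180369777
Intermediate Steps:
Function('Y')(G, E) = Pow(Add(25, Mul(E, G)), 2) (Function('Y')(G, E) = Pow(Add(25, Add(Mul(E, G), 0)), 2) = Pow(Add(25, Mul(E, G)), 2))
Function('s')(C) = Add(9, Mul(-1, C, Pow(Add(25, Pow(C, 2)), 2))) (Function('s')(C) = Add(9, Mul(-1, Mul(Pow(Add(25, Mul(C, C)), 2), C))) = Add(9, Mul(-1, Mul(Pow(Add(25, Pow(C, 2)), 2), C))) = Add(9, Mul(-1, Mul(C, Pow(Add(25, Pow(C, 2)), 2)))) = Add(9, Mul(-1, C, Pow(Add(25, Pow(C, 2)), 2))))
Function('N')(U) = Mul(4, Pow(U, 2)) (Function('N')(U) = Mul(Mul(2, U), Mul(2, U)) = Mul(4, Pow(U, 2)))
Add(4877, Function('N')(Function('s')(4))) = Add(4877, Mul(4, Pow(Add(9, Mul(-1, 4, Pow(Add(25, Pow(4, 2)), 2))), 2))) = Add(4877, Mul(4, Pow(Add(9, Mul(-1, 4, Pow(Add(25, 16), 2))), 2))) = Add(4877, Mul(4, Pow(Add(9, Mul(-1, 4, Pow(41, 2))), 2))) = Add(4877, Mul(4, Pow(Add(9, Mul(-1, 4, 1681)), 2))) = Add(4877, Mul(4, Pow(Add(9, -6724), 2))) = Add(4877, Mul(4, Pow(-6715, 2))) = Add(4877, Mul(4, 45091225)) = Add(4877, 180364900) = 180369777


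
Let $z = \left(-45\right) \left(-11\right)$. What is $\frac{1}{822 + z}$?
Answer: $\frac{1}{1317} \approx 0.0007593$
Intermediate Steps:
$z = 495$
$\frac{1}{822 + z} = \frac{1}{822 + 495} = \frac{1}{1317}$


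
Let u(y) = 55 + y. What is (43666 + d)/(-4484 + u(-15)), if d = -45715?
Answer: 2049/4444 ≈ 0.46107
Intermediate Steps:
(43666 + d)/(-4484 + u(-15)) = (43666 - 45715)/(-4484 + (55 - 15)) = -2049/(-4484 + 40) = -2049/(-4444) = -2049*(-1/4444) = 2049/4444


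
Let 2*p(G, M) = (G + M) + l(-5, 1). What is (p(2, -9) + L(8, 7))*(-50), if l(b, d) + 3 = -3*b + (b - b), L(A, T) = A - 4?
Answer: -325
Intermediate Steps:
L(A, T) = -4 + A
l(b, d) = -3 - 3*b (l(b, d) = -3 + (-3*b + (b - b)) = -3 + (-3*b + 0) = -3 - 3*b)
p(G, M) = 6 + G/2 + M/2 (p(G, M) = ((G + M) + (-3 - 3*(-5)))/2 = ((G + M) + (-3 + 15))/2 = ((G + M) + 12)/2 = (12 + G + M)/2 = 6 + G/2 + M/2)
(p(2, -9) + L(8, 7))*(-50) = ((6 + (1/2)*2 + (1/2)*(-9)) + (-4 + 8))*(-50) = ((6 + 1 - 9/2) + 4)*(-50) = (5/2 + 4)*(-50) = (13/2)*(-50) = -325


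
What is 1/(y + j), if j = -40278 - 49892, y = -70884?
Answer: -1/161054 ≈ -6.2091e-6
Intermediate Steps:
j = -90170
1/(y + j) = 1/(-70884 - 90170) = 1/(-161054) = -1/161054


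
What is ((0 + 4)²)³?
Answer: 4096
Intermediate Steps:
((0 + 4)²)³ = (4²)³ = 16³ = 4096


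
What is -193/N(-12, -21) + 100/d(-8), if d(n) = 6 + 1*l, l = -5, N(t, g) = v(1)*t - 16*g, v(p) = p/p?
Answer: 32207/324 ≈ 99.404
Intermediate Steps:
v(p) = 1
N(t, g) = t - 16*g (N(t, g) = 1*t - 16*g = t - 16*g)
d(n) = 1 (d(n) = 6 + 1*(-5) = 6 - 5 = 1)
-193/N(-12, -21) + 100/d(-8) = -193/(-12 - 16*(-21)) + 100/1 = -193/(-12 + 336) + 100*1 = -193/324 + 100 = 32207/324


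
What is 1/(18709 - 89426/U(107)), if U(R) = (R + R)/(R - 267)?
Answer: 107/9155943 ≈ 1.1686e-5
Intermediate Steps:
U(R) = 2*R/(-267 + R) (U(R) = (2*R)/(-267 + R) = 2*R/(-267 + R))
1/(18709 - 89426/U(107)) = 1/(18709 - 89426/(2*107/(-267 + 107))) = 1/(18709 - 89426/(2*107/(-160))) = 1/(18709 - 89426/(2*107*(-1/160))) = 1/(18709 - 89426/(-107/80)) = 1/(18709 - 89426*(-80/107)) = 1/(18709 + 7154080/107) = 1/(9155943/107) = 107/9155943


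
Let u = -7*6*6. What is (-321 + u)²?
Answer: 328329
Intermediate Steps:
u = -252 (u = -42*6 = -252)
(-321 + u)² = (-321 - 252)² = (-573)² = 328329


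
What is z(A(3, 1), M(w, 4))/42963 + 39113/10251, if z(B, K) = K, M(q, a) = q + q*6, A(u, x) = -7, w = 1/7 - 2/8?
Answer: 2240538841/587218284 ≈ 3.8155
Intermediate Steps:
w = -3/28 (w = 1*(⅐) - 2*⅛ = ⅐ - ¼ = -3/28 ≈ -0.10714)
M(q, a) = 7*q (M(q, a) = q + 6*q = 7*q)
z(A(3, 1), M(w, 4))/42963 + 39113/10251 = (7*(-3/28))/42963 + 39113/10251 = -¾*1/42963 + 39113*(1/10251) = -1/57284 + 39113/10251 = 2240538841/587218284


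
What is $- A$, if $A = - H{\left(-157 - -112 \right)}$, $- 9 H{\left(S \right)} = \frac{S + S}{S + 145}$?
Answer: $\frac{1}{10} \approx 0.1$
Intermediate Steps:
$H{\left(S \right)} = - \frac{2 S}{9 \left(145 + S\right)}$ ($H{\left(S \right)} = - \frac{\left(S + S\right) \frac{1}{S + 145}}{9} = - \frac{2 S \frac{1}{145 + S}}{9} = - \frac{2 S}{9 \left(145 + S\right)}$)
$A = - \frac{1}{10}$ ($A = - \frac{\left(-2\right) \left(-157 - -112\right)}{1305 + 9 \left(-157 - -112\right)} = - \frac{\left(-2\right) \left(-157 + 112\right)}{1305 + 9 \left(-157 + 112\right)} = - \frac{\left(-2\right) \left(-45\right)}{1305 + 9 \left(-45\right)} = - \frac{\left(-2\right) \left(-45\right)}{1305 - 405} = - \frac{\left(-2\right) \left(-45\right)}{900} = \left(-1\right) \frac{1}{10} = - \frac{1}{10} \approx -0.1$)
$- A = \left(-1\right) \left(- \frac{1}{10}\right) = \frac{1}{10}$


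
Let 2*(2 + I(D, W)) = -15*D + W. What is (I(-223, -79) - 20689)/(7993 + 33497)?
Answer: -9529/20745 ≈ -0.45934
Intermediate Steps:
I(D, W) = -2 + W/2 - 15*D/2 (I(D, W) = -2 + (-15*D + W)/2 = -2 + (W - 15*D)/2 = -2 + (W/2 - 15*D/2) = -2 + W/2 - 15*D/2)
(I(-223, -79) - 20689)/(7993 + 33497) = ((-2 + (½)*(-79) - 15/2*(-223)) - 20689)/(7993 + 33497) = ((-2 - 79/2 + 3345/2) - 20689)/41490 = (1631 - 20689)*(1/41490) = -19058*1/41490 = -9529/20745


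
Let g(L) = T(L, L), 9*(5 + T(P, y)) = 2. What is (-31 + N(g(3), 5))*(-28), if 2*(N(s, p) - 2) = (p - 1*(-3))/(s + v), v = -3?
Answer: 4132/5 ≈ 826.40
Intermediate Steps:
T(P, y) = -43/9 (T(P, y) = -5 + (⅑)*2 = -5 + 2/9 = -43/9)
g(L) = -43/9
N(s, p) = 2 + (3 + p)/(2*(-3 + s)) (N(s, p) = 2 + ((p - 1*(-3))/(s - 3))/2 = 2 + ((p + 3)/(-3 + s))/2 = 2 + ((3 + p)/(-3 + s))/2 = 2 + (3 + p)/(2*(-3 + s)))
(-31 + N(g(3), 5))*(-28) = (-31 + (-9 + 5 + 4*(-43/9))/(2*(-3 - 43/9)))*(-28) = (-31 + (-9 + 5 - 172/9)/(2*(-70/9)))*(-28) = (-31 + (½)*(-9/70)*(-208/9))*(-28) = (-31 + 52/35)*(-28) = -1033/35*(-28) = 4132/5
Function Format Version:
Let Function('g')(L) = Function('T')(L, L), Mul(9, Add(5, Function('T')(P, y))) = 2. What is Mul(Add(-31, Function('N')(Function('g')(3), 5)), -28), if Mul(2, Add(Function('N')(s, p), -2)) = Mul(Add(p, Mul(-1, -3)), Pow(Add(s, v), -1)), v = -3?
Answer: Rational(4132, 5) ≈ 826.40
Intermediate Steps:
Function('T')(P, y) = Rational(-43, 9) (Function('T')(P, y) = Add(-5, Mul(Rational(1, 9), 2)) = Add(-5, Rational(2, 9)) = Rational(-43, 9))
Function('g')(L) = Rational(-43, 9)
Function('N')(s, p) = Add(2, Mul(Rational(1, 2), Pow(Add(-3, s), -1), Add(3, p))) (Function('N')(s, p) = Add(2, Mul(Rational(1, 2), Mul(Add(p, Mul(-1, -3)), Pow(Add(s, -3), -1)))) = Add(2, Mul(Rational(1, 2), Mul(Add(p, 3), Pow(Add(-3, s), -1)))) = Add(2, Mul(Rational(1, 2), Mul(Add(3, p), Pow(Add(-3, s), -1)))) = Add(2, Mul(Rational(1, 2), Mul(Pow(Add(-3, s), -1), Add(3, p)))) = Add(2, Mul(Rational(1, 2), Pow(Add(-3, s), -1), Add(3, p))))
Mul(Add(-31, Function('N')(Function('g')(3), 5)), -28) = Mul(Add(-31, Mul(Rational(1, 2), Pow(Add(-3, Rational(-43, 9)), -1), Add(-9, 5, Mul(4, Rational(-43, 9))))), -28) = Mul(Add(-31, Mul(Rational(1, 2), Pow(Rational(-70, 9), -1), Add(-9, 5, Rational(-172, 9)))), -28) = Mul(Add(-31, Mul(Rational(1, 2), Rational(-9, 70), Rational(-208, 9))), -28) = Mul(Add(-31, Rational(52, 35)), -28) = Mul(Rational(-1033, 35), -28) = Rational(4132, 5)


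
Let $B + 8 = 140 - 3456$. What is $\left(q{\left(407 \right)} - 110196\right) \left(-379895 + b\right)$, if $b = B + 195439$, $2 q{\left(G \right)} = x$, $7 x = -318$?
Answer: $\frac{144878091180}{7} \approx 2.0697 \cdot 10^{10}$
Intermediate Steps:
$x = - \frac{318}{7}$ ($x = \frac{1}{7} \left(-318\right) = - \frac{318}{7} \approx -45.429$)
$q{\left(G \right)} = - \frac{159}{7}$ ($q{\left(G \right)} = \frac{1}{2} \left(- \frac{318}{7}\right) = - \frac{159}{7}$)
$B = -3324$ ($B = -8 + \left(140 - 3456\right) = -8 - 3316 = -3324$)
$b = 192115$ ($b = -3324 + 195439 = 192115$)
$\left(q{\left(407 \right)} - 110196\right) \left(-379895 + b\right) = \left(- \frac{159}{7} - 110196\right) \left(-379895 + 192115\right) = \left(- \frac{771531}{7}\right) \left(-187780\right) = \frac{144878091180}{7}$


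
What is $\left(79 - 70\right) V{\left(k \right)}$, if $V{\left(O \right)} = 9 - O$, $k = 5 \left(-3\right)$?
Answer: $216$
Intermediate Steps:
$k = -15$
$\left(79 - 70\right) V{\left(k \right)} = \left(79 - 70\right) \left(9 - -15\right) = 9 \left(9 + 15\right) = 9 \cdot 24 = 216$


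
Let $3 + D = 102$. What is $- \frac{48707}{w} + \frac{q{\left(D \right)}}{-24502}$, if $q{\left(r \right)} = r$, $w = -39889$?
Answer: $\frac{1189469903}{977360278} \approx 1.217$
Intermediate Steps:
$D = 99$ ($D = -3 + 102 = 99$)
$- \frac{48707}{w} + \frac{q{\left(D \right)}}{-24502} = - \frac{48707}{-39889} + \frac{99}{-24502} = \left(-48707\right) \left(- \frac{1}{39889}\right) + 99 \left(- \frac{1}{24502}\right) = \frac{48707}{39889} - \frac{99}{24502} = \frac{1189469903}{977360278}$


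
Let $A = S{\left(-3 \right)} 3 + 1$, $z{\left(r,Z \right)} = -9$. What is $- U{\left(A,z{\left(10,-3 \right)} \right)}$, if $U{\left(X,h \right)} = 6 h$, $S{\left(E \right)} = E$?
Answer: $54$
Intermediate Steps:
$A = -8$ ($A = \left(-3\right) 3 + 1 = -9 + 1 = -8$)
$- U{\left(A,z{\left(10,-3 \right)} \right)} = - 6 \left(-9\right) = \left(-1\right) \left(-54\right) = 54$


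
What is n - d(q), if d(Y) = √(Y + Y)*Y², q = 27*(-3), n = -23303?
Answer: -23303 - 59049*I*√2 ≈ -23303.0 - 83508.0*I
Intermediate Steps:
q = -81
d(Y) = √2*Y^(5/2) (d(Y) = √(2*Y)*Y² = (√2*√Y)*Y² = √2*Y^(5/2))
n - d(q) = -23303 - √2*(-81)^(5/2) = -23303 - √2*59049*I = -23303 - 59049*I*√2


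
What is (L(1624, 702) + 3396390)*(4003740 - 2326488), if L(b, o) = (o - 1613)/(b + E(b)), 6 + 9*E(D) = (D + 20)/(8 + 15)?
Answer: 320599006756246386/56279 ≈ 5.6966e+12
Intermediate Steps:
E(D) = -118/207 + D/207 (E(D) = -2/3 + ((D + 20)/(8 + 15))/9 = -2/3 + ((20 + D)/23)/9 = -2/3 + ((20 + D)*(1/23))/9 = -2/3 + (20/23 + D/23)/9 = -2/3 + (20/207 + D/207) = -118/207 + D/207)
L(b, o) = (-1613 + o)/(-118/207 + 208*b/207) (L(b, o) = (o - 1613)/(b + (-118/207 + b/207)) = (-1613 + o)/(-118/207 + 208*b/207))
(L(1624, 702) + 3396390)*(4003740 - 2326488) = (207*(-1613 + 702)/(2*(-59 + 104*1624)) + 3396390)*(4003740 - 2326488) = ((207/2)*(-911)/(-59 + 168896) + 3396390)*1677252 = ((207/2)*(-911)/168837 + 3396390)*1677252 = ((207/2)*(1/168837)*(-911) + 3396390)*1677252 = (-62859/112558 + 3396390)*1677252 = (382290802761/112558)*1677252 = 320599006756246386/56279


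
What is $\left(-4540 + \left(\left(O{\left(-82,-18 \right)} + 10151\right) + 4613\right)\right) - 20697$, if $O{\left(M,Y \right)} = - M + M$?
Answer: $-10473$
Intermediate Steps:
$O{\left(M,Y \right)} = 0$
$\left(-4540 + \left(\left(O{\left(-82,-18 \right)} + 10151\right) + 4613\right)\right) - 20697 = \left(-4540 + \left(\left(0 + 10151\right) + 4613\right)\right) - 20697 = \left(-4540 + \left(10151 + 4613\right)\right) - 20697 = \left(-4540 + 14764\right) - 20697 = 10224 - 20697 = -10473$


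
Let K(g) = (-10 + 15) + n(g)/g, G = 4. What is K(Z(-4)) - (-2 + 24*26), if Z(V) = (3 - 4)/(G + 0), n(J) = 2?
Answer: -625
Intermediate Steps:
Z(V) = -1/4 (Z(V) = (3 - 4)/(4 + 0) = -1/4)
K(g) = 5 + 2/g (K(g) = (-10 + 15) + 2/g = 5 + 2/g)
K(Z(-4)) - (-2 + 24*26) = (5 + 2/(-1/4)) - (-2 + 24*26) = (5 + 2*(-4)) - (-2 + 624) = (5 - 8) - 1*622 = -3 - 622 = -625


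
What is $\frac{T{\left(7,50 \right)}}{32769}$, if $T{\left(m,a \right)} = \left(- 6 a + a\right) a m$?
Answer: $- \frac{87500}{32769} \approx -2.6702$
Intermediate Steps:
$T{\left(m,a \right)} = - 5 m a^{2}$ ($T{\left(m,a \right)} = - 5 a a m = - 5 a^{2} m = - 5 m a^{2}$)
$\frac{T{\left(7,50 \right)}}{32769} = \frac{\left(-5\right) 7 \cdot 50^{2}}{32769} = \left(-5\right) 7 \cdot 2500 \cdot \frac{1}{32769} = \left(-87500\right) \frac{1}{32769} = - \frac{87500}{32769}$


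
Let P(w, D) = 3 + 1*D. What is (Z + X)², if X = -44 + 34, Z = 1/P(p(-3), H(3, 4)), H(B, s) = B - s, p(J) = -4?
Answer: 361/4 ≈ 90.250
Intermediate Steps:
P(w, D) = 3 + D
Z = ½ (Z = 1/(3 + (3 - 1*4)) = 1/(3 + (3 - 4)) = 1/(3 - 1) = 1/2 = ½ ≈ 0.50000)
X = -10
(Z + X)² = (½ - 10)² = (-19/2)² = 361/4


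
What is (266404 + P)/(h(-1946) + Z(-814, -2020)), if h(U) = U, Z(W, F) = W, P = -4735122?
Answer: 2234359/1380 ≈ 1619.1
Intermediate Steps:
(266404 + P)/(h(-1946) + Z(-814, -2020)) = (266404 - 4735122)/(-1946 - 814) = -4468718/(-2760) = -4468718*(-1/2760) = 2234359/1380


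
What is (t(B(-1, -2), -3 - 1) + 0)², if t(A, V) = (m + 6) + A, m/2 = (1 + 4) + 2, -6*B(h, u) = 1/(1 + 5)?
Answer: 516961/1296 ≈ 398.89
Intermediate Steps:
B(h, u) = -1/36 (B(h, u) = -1/(6*(1 + 5)) = -⅙/6 = -⅙*⅙ = -1/36)
m = 14 (m = 2*((1 + 4) + 2) = 2*(5 + 2) = 2*7 = 14)
t(A, V) = 20 + A (t(A, V) = (14 + 6) + A = 20 + A)
(t(B(-1, -2), -3 - 1) + 0)² = ((20 - 1/36) + 0)² = (719/36 + 0)² = (719/36)² = 516961/1296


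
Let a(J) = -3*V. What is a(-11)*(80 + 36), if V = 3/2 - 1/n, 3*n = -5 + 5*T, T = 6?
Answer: -12006/25 ≈ -480.24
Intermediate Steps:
n = 25/3 (n = (-5 + 5*6)/3 = (-5 + 30)/3 = (⅓)*25 = 25/3 ≈ 8.3333)
V = 69/50 (V = 3/2 - 1/25/3 = 3*(½) - 1*3/25 = 3/2 - 3/25 = 69/50 ≈ 1.3800)
a(J) = -207/50 (a(J) = -3*69/50 = -207/50)
a(-11)*(80 + 36) = -207*(80 + 36)/50 = -207/50*116 = -12006/25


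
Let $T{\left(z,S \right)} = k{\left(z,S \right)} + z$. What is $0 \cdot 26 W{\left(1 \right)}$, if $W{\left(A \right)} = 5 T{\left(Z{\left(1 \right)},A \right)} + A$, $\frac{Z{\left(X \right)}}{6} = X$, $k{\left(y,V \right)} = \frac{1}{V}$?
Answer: $0$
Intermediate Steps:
$Z{\left(X \right)} = 6 X$
$T{\left(z,S \right)} = z + \frac{1}{S}$ ($T{\left(z,S \right)} = \frac{1}{S} + z = z + \frac{1}{S}$)
$W{\left(A \right)} = 30 + A + \frac{5}{A}$ ($W{\left(A \right)} = 5 \left(6 \cdot 1 + \frac{1}{A}\right) + A = 5 \left(6 + \frac{1}{A}\right) + A = \left(30 + \frac{5}{A}\right) + A = 30 + A + \frac{5}{A}$)
$0 \cdot 26 W{\left(1 \right)} = 0 \cdot 26 \left(30 + 1 + \frac{5}{1}\right) = 0 \left(30 + 1 + 5 \cdot 1\right) = 0 \left(30 + 1 + 5\right) = 0 \cdot 36 = 0$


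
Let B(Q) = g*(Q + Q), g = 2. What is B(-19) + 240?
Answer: 164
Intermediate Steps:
B(Q) = 4*Q (B(Q) = 2*(Q + Q) = 2*(2*Q) = 4*Q)
B(-19) + 240 = 4*(-19) + 240 = -76 + 240 = 164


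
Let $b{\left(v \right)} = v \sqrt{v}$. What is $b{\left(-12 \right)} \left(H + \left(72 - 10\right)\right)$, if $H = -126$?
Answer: $1536 i \sqrt{3} \approx 2660.4 i$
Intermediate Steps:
$b{\left(v \right)} = v^{\frac{3}{2}}$
$b{\left(-12 \right)} \left(H + \left(72 - 10\right)\right) = \left(-12\right)^{\frac{3}{2}} \left(-126 + \left(72 - 10\right)\right) = - 24 i \sqrt{3} \left(-126 + \left(72 - 10\right)\right) = - 24 i \sqrt{3} \left(-126 + 62\right) = - 24 i \sqrt{3} \left(-64\right) = 1536 i \sqrt{3}$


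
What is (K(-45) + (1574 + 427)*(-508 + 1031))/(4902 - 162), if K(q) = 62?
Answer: 209317/948 ≈ 220.80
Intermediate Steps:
(K(-45) + (1574 + 427)*(-508 + 1031))/(4902 - 162) = (62 + (1574 + 427)*(-508 + 1031))/(4902 - 162) = (62 + 2001*523)/4740 = (62 + 1046523)*(1/4740) = 1046585*(1/4740) = 209317/948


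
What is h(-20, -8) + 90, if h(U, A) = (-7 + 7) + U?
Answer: 70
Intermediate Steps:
h(U, A) = U (h(U, A) = 0 + U = U)
h(-20, -8) + 90 = -20 + 90 = 70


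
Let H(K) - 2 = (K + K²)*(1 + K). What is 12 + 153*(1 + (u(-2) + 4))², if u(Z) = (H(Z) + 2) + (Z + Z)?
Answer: 1389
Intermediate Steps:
H(K) = 2 + (1 + K)*(K + K²) (H(K) = 2 + (K + K²)*(1 + K) = 2 + (1 + K)*(K + K²))
u(Z) = 4 + Z³ + 2*Z² + 3*Z (u(Z) = ((2 + Z + Z³ + 2*Z²) + 2) + (Z + Z) = (4 + Z + Z³ + 2*Z²) + 2*Z = 4 + Z³ + 2*Z² + 3*Z)
12 + 153*(1 + (u(-2) + 4))² = 12 + 153*(1 + ((4 + (-2)³ + 2*(-2)² + 3*(-2)) + 4))² = 12 + 153*(1 + ((4 - 8 + 2*4 - 6) + 4))² = 12 + 153*(1 + ((4 - 8 + 8 - 6) + 4))² = 12 + 153*(1 + (-2 + 4))² = 12 + 153*(1 + 2)² = 12 + 153*3² = 12 + 153*9 = 12 + 1377 = 1389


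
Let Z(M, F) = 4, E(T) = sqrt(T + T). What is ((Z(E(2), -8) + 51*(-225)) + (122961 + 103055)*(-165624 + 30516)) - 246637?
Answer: -30536827836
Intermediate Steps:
E(T) = sqrt(2)*sqrt(T) (E(T) = sqrt(2*T) = sqrt(2)*sqrt(T))
((Z(E(2), -8) + 51*(-225)) + (122961 + 103055)*(-165624 + 30516)) - 246637 = ((4 + 51*(-225)) + (122961 + 103055)*(-165624 + 30516)) - 246637 = ((4 - 11475) + 226016*(-135108)) - 246637 = (-11471 - 30536569728) - 246637 = -30536581199 - 246637 = -30536827836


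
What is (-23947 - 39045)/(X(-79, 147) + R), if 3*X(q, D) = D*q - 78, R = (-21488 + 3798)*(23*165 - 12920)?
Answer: -62992/161417353 ≈ -0.00039024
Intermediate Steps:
R = 161421250 (R = -17690*(3795 - 12920) = -17690*(-9125) = 161421250)
X(q, D) = -26 + D*q/3 (X(q, D) = (D*q - 78)/3 = (-78 + D*q)/3 = -26 + D*q/3)
(-23947 - 39045)/(X(-79, 147) + R) = (-23947 - 39045)/((-26 + (1/3)*147*(-79)) + 161421250) = -62992/((-26 - 3871) + 161421250) = -62992/(-3897 + 161421250) = -62992/161417353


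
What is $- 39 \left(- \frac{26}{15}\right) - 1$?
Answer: $\frac{333}{5} \approx 66.6$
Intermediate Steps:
$- 39 \left(- \frac{26}{15}\right) - 1 = - 39 \left(\left(-26\right) \frac{1}{15}\right) - 1 = \left(-39\right) \left(- \frac{26}{15}\right) - 1 = \frac{338}{5} - 1 = \frac{333}{5}$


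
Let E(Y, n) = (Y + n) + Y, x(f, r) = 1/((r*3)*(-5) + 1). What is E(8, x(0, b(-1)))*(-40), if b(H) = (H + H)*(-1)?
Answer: -18520/29 ≈ -638.62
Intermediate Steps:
b(H) = -2*H (b(H) = (2*H)*(-1) = -2*H)
x(f, r) = 1/(1 - 15*r) (x(f, r) = 1/((3*r)*(-5) + 1) = 1/(-15*r + 1) = 1/(1 - 15*r))
E(Y, n) = n + 2*Y
E(8, x(0, b(-1)))*(-40) = (-1/(-1 + 15*(-2*(-1))) + 2*8)*(-40) = (-1/(-1 + 15*2) + 16)*(-40) = (-1/(-1 + 30) + 16)*(-40) = (-1/29 + 16)*(-40) = (463/29)*(-40) = -18520/29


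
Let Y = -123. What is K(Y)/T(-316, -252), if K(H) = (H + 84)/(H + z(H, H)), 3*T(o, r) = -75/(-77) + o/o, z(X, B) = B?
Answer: 3003/12464 ≈ 0.24093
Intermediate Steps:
T(o, r) = 152/231 (T(o, r) = (-75/(-77) + o/o)/3 = (-75*(-1/77) + 1)/3 = (75/77 + 1)/3 = (⅓)*(152/77) = 152/231)
K(H) = (84 + H)/(2*H) (K(H) = (H + 84)/(H + H) = (84 + H)/((2*H)) = (84 + H)*(1/(2*H)) = (84 + H)/(2*H))
K(Y)/T(-316, -252) = ((½)*(84 - 123)/(-123))/(152/231) = ((½)*(-1/123)*(-39))*(231/152) = (13/82)*(231/152) = 3003/12464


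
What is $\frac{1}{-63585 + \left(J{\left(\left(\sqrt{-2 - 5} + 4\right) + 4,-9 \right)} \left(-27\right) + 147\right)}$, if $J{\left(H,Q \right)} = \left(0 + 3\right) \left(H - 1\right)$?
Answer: $\frac{i}{3 \left(- 21335 i + 27 \sqrt{7}\right)} \approx -1.5624 \cdot 10^{-5} + 5.2312 \cdot 10^{-8} i$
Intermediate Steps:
$J{\left(H,Q \right)} = -3 + 3 H$ ($J{\left(H,Q \right)} = 3 \left(-1 + H\right) = -3 + 3 H$)
$\frac{1}{-63585 + \left(J{\left(\left(\sqrt{-2 - 5} + 4\right) + 4,-9 \right)} \left(-27\right) + 147\right)} = \frac{1}{-63585 + \left(\left(-3 + 3 \left(\left(\sqrt{-2 - 5} + 4\right) + 4\right)\right) \left(-27\right) + 147\right)} = \frac{1}{-63585 + \left(\left(-3 + 3 \left(\left(\sqrt{-7} + 4\right) + 4\right)\right) \left(-27\right) + 147\right)} = \frac{1}{-63585 + \left(\left(-3 + 3 \left(\left(i \sqrt{7} + 4\right) + 4\right)\right) \left(-27\right) + 147\right)} = \frac{1}{-63585 + \left(\left(-3 + 3 \left(\left(4 + i \sqrt{7}\right) + 4\right)\right) \left(-27\right) + 147\right)} = \frac{1}{-63585 + \left(\left(-3 + 3 \left(8 + i \sqrt{7}\right)\right) \left(-27\right) + 147\right)} = \frac{1}{-63585 + \left(\left(-3 + \left(24 + 3 i \sqrt{7}\right)\right) \left(-27\right) + 147\right)} = \frac{1}{-63585 + \left(\left(21 + 3 i \sqrt{7}\right) \left(-27\right) + 147\right)} = \frac{1}{-63585 - \left(420 + 81 i \sqrt{7}\right)} = \frac{1}{-64005 - 81 i \sqrt{7}}$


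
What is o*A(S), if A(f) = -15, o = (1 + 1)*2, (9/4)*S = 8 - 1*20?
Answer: -60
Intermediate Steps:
S = -16/3 (S = 4*(8 - 1*20)/9 = 4*(8 - 20)/9 = (4/9)*(-12) = -16/3 ≈ -5.3333)
o = 4 (o = 2*2 = 4)
o*A(S) = 4*(-15) = -60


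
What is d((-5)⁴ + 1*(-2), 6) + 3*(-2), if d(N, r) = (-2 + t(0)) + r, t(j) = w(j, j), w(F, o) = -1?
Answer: -3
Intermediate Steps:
t(j) = -1
d(N, r) = -3 + r (d(N, r) = (-2 - 1) + r = -3 + r)
d((-5)⁴ + 1*(-2), 6) + 3*(-2) = (-3 + 6) + 3*(-2) = 3 - 6 = -3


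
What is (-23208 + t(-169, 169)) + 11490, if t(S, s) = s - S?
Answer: -11380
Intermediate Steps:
(-23208 + t(-169, 169)) + 11490 = (-23208 + (169 - 1*(-169))) + 11490 = (-23208 + (169 + 169)) + 11490 = (-23208 + 338) + 11490 = -22870 + 11490 = -11380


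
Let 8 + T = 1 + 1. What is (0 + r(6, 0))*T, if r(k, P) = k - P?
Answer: -36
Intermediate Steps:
T = -6 (T = -8 + (1 + 1) = -8 + 2 = -6)
(0 + r(6, 0))*T = (0 + (6 - 1*0))*(-6) = (0 + (6 + 0))*(-6) = (0 + 6)*(-6) = 6*(-6) = -36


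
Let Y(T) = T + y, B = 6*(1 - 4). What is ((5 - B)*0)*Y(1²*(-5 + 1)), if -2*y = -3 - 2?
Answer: 0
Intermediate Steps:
B = -18 (B = 6*(-3) = -18)
y = 5/2 (y = -(-3 - 2)/2 = -½*(-5) = 5/2 ≈ 2.5000)
Y(T) = 5/2 + T (Y(T) = T + 5/2 = 5/2 + T)
((5 - B)*0)*Y(1²*(-5 + 1)) = ((5 - 1*(-18))*0)*(5/2 + 1²*(-5 + 1)) = ((5 + 18)*0)*(5/2 + 1*(-4)) = (23*0)*(5/2 - 4) = 0*(-3/2) = 0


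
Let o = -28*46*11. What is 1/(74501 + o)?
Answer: 1/60333 ≈ 1.6575e-5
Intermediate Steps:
o = -14168 (o = -1288*11 = -14168)
1/(74501 + o) = 1/(74501 - 14168) = 1/60333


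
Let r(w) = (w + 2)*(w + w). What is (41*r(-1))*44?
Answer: -3608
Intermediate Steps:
r(w) = 2*w*(2 + w) (r(w) = (2 + w)*(2*w) = 2*w*(2 + w))
(41*r(-1))*44 = (41*(2*(-1)*(2 - 1)))*44 = (41*(2*(-1)*1))*44 = (41*(-2))*44 = -82*44 = -3608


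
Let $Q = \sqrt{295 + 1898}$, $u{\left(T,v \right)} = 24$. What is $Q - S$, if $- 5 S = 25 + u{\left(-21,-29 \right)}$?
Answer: $\frac{49}{5} + \sqrt{2193} \approx 56.629$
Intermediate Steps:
$Q = \sqrt{2193} \approx 46.829$
$S = - \frac{49}{5}$ ($S = - \frac{25 + 24}{5} = \left(- \frac{1}{5}\right) 49 = - \frac{49}{5} \approx -9.8$)
$Q - S = \sqrt{2193} - - \frac{49}{5} = \sqrt{2193} + \frac{49}{5} = \frac{49}{5} + \sqrt{2193}$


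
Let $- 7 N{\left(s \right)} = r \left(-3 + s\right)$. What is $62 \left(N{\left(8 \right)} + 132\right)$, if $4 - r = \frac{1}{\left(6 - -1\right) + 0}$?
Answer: $\frac{392646}{49} \approx 8013.2$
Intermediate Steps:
$r = \frac{27}{7}$ ($r = 4 - \frac{1}{\left(6 - -1\right) + 0} = 4 - \frac{1}{\left(6 + 1\right) + 0} = 4 - \frac{1}{7 + 0} = 4 - \frac{1}{7} = \frac{27}{7} \approx 3.8571$)
$N{\left(s \right)} = \frac{81}{49} - \frac{27 s}{49}$ ($N{\left(s \right)} = - \frac{\frac{27}{7} \left(-3 + s\right)}{7} = - \frac{- \frac{81}{7} + \frac{27 s}{7}}{7} = \frac{81}{49} - \frac{27 s}{49}$)
$62 \left(N{\left(8 \right)} + 132\right) = 62 \left(\left(\frac{81}{49} - \frac{216}{49}\right) + 132\right) = 62 \left(- \frac{135}{49} + 132\right) = 62 \cdot \frac{6333}{49} = \frac{392646}{49}$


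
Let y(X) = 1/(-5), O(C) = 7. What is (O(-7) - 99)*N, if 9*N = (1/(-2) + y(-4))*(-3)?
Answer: -322/15 ≈ -21.467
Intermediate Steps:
y(X) = -⅕ (y(X) = 1*(-⅕) = -⅕)
N = 7/30 (N = ((1/(-2) - ⅕)*(-3))/9 = ((-½ - ⅕)*(-3))/9 = (-7/10*(-3))/9 = (⅑)*(21/10) = 7/30 ≈ 0.23333)
(O(-7) - 99)*N = (7 - 99)*(7/30) = -92*7/30 = -322/15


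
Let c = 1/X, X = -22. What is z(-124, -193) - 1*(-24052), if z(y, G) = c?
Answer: 529143/22 ≈ 24052.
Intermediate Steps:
c = -1/22 (c = 1/(-22) = -1/22 ≈ -0.045455)
z(y, G) = -1/22
z(-124, -193) - 1*(-24052) = -1/22 - 1*(-24052) = -1/22 + 24052 = 529143/22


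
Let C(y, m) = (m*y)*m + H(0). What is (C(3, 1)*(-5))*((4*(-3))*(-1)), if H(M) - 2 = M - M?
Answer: -300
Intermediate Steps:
H(M) = 2 (H(M) = 2 + (M - M) = 2 + 0 = 2)
C(y, m) = 2 + y*m**2 (C(y, m) = (m*y)*m + 2 = y*m**2 + 2 = 2 + y*m**2)
(C(3, 1)*(-5))*((4*(-3))*(-1)) = ((2 + 3*1**2)*(-5))*((4*(-3))*(-1)) = ((2 + 3*1)*(-5))*(-12*(-1)) = ((2 + 3)*(-5))*12 = (5*(-5))*12 = -25*12 = -300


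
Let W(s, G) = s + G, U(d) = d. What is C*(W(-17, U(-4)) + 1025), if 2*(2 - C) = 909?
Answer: -454310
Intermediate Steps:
C = -905/2 (C = 2 - 1/2*909 = 2 - 909/2 = -905/2 ≈ -452.50)
W(s, G) = G + s
C*(W(-17, U(-4)) + 1025) = -905*((-4 - 17) + 1025)/2 = -905*(-21 + 1025)/2 = -905/2*1004 = -454310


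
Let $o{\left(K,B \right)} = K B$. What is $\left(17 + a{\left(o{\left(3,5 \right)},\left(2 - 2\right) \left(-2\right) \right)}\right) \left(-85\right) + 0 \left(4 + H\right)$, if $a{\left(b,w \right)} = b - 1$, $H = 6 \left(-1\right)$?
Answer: $-2635$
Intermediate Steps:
$H = -6$
$o{\left(K,B \right)} = B K$
$a{\left(b,w \right)} = -1 + b$ ($a{\left(b,w \right)} = b - 1 = -1 + b$)
$\left(17 + a{\left(o{\left(3,5 \right)},\left(2 - 2\right) \left(-2\right) \right)}\right) \left(-85\right) + 0 \left(4 + H\right) = \left(17 + \left(-1 + 5 \cdot 3\right)\right) \left(-85\right) + 0 \left(4 - 6\right) = \left(17 + \left(-1 + 15\right)\right) \left(-85\right) + 0 \left(-2\right) = \left(17 + 14\right) \left(-85\right) + 0 = 31 \left(-85\right) + 0 = -2635 + 0 = -2635$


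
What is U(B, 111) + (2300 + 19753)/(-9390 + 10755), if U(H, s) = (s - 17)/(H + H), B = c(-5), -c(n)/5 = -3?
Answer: 5266/273 ≈ 19.289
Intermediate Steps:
c(n) = 15 (c(n) = -5*(-3) = 15)
B = 15
U(H, s) = (-17 + s)/(2*H) (U(H, s) = (-17 + s)/((2*H)) = (-17 + s)*(1/(2*H)) = (-17 + s)/(2*H))
U(B, 111) + (2300 + 19753)/(-9390 + 10755) = (½)*(-17 + 111)/15 + (2300 + 19753)/(-9390 + 10755) = (½)*(1/15)*94 + 22053/1365 = 47/15 + 22053*(1/1365) = 47/15 + 7351/455 = 5266/273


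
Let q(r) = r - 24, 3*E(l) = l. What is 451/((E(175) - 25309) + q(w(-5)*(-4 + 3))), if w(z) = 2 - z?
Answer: -123/6895 ≈ -0.017839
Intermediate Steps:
E(l) = l/3
q(r) = -24 + r
451/((E(175) - 25309) + q(w(-5)*(-4 + 3))) = 451/(((1/3)*175 - 25309) + (-24 + (2 - 1*(-5))*(-4 + 3))) = 451/((175/3 - 25309) + (-24 + (2 + 5)*(-1))) = 451/(-75752/3 + (-24 + 7*(-1))) = 451/(-75752/3 + (-24 - 7)) = 451/(-75752/3 - 31) = 451/(-75845/3) = 451*(-3/75845) = -123/6895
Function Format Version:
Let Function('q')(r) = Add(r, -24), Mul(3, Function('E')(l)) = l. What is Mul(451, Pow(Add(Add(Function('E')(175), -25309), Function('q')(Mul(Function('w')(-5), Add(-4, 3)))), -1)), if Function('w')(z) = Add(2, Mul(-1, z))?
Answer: Rational(-123, 6895) ≈ -0.017839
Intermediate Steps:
Function('E')(l) = Mul(Rational(1, 3), l)
Function('q')(r) = Add(-24, r)
Mul(451, Pow(Add(Add(Function('E')(175), -25309), Function('q')(Mul(Function('w')(-5), Add(-4, 3)))), -1)) = Mul(451, Pow(Add(Add(Mul(Rational(1, 3), 175), -25309), Add(-24, Mul(Add(2, Mul(-1, -5)), Add(-4, 3)))), -1)) = Mul(451, Pow(Add(Add(Rational(175, 3), -25309), Add(-24, Mul(Add(2, 5), -1))), -1)) = Mul(451, Pow(Add(Rational(-75752, 3), Add(-24, Mul(7, -1))), -1)) = Mul(451, Pow(Add(Rational(-75752, 3), Add(-24, -7)), -1)) = Mul(451, Pow(Add(Rational(-75752, 3), -31), -1)) = Mul(451, Pow(Rational(-75845, 3), -1)) = Mul(451, Rational(-3, 75845)) = Rational(-123, 6895)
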